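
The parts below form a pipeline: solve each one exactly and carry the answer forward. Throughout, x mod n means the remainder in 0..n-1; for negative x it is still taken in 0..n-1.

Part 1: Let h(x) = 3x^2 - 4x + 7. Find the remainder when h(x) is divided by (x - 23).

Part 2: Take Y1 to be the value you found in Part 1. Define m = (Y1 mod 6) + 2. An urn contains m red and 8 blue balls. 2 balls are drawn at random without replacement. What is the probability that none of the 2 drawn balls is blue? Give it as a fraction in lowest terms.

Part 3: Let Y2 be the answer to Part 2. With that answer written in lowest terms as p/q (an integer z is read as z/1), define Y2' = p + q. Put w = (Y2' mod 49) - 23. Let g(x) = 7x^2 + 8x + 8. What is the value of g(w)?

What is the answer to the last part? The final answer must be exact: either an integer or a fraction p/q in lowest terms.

Part 1: remainder = value at the root: 3*(23)^2 - 4*(23)^1 + 7 = (1587) + (-92) + (7) = 1502; answer 1502
Part 2: Y1 = 1502; m = 4; total draws C(12,2) = 66; favorable C(4,2) = 6; P = 1/11; answer 1/11
Part 3: Y2 = 1/11; threaded value p + q = 12; w = -11; 7*(-11)^2 + 8*(-11)^1 + 8 = (847) + (-88) + (8) = 767; answer 767

767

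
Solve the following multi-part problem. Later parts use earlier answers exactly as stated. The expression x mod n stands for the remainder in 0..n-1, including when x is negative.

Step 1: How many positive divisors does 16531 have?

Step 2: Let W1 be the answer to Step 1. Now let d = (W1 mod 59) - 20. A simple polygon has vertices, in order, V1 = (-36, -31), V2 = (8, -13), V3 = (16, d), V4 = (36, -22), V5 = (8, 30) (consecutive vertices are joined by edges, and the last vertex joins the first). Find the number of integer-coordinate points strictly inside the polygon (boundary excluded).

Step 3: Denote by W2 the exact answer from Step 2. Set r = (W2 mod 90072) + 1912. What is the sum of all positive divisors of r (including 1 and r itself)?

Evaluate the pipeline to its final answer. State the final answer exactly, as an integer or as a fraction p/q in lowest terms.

Step 1: 16531 = 61 * 271; number of divisors = (1+1) * (1+1) = 4; answer 4
Step 2: W1 = 4; d = -16; cross terms: (-36*-13 - 8*-31)=716, (8*-16 - 16*-13)=80, (16*-22 - 36*-16)=224, (36*30 - 8*-22)=1256, (8*-31 - -36*30)=832; twice the area = |3108| = 3108; area = 1554; boundary points = 2 + 1 + 2 + 4 + 1 = 10; strictly interior points = area - boundary/2 + 1 = 1550; answer 1550
Step 3: W2 = 1550; r = 3462; 3462 = 2 * 3 * 577; sigma = (1 + 2) * (1 + 3) * (1 + 577) = 3 * 4 * 578 = 6936; answer 6936

6936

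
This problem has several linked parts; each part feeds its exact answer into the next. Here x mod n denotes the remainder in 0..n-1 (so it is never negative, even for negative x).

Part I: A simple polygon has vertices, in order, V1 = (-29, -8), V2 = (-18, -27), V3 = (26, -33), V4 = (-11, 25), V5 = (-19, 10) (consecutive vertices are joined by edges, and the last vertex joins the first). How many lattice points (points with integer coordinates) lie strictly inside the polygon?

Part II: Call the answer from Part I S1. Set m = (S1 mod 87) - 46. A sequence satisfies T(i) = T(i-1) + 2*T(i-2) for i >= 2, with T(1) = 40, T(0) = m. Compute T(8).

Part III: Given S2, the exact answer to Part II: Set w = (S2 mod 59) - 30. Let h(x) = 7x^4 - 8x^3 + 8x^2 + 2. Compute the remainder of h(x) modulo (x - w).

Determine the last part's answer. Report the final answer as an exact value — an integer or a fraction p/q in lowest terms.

Part I: cross terms: (-29*-27 - -18*-8)=639, (-18*-33 - 26*-27)=1296, (26*25 - -11*-33)=287, (-11*10 - -19*25)=365, (-19*-8 - -29*10)=442; twice the area = |3029| = 3029; area = 3029/2; boundary points = 1 + 2 + 1 + 1 + 2 = 7; strictly interior points = area - boundary/2 + 1 = 1512; answer 1512
Part II: S1 = 1512; m = -13; T(2) = 1*(40) + 2*(-13) = 14; iterating: T(2)=14, T(3)=94, T(4)=122, T(5)=310, T(6)=554, T(7)=1174, T(8)=2282; answer 2282
Part III: S2 = 2282; w = 10; remainder = value at the root: 7*(10)^4 - 8*(10)^3 + 8*(10)^2 + 2 = (70000) + (-8000) + (800) + (2) = 62802; answer 62802

62802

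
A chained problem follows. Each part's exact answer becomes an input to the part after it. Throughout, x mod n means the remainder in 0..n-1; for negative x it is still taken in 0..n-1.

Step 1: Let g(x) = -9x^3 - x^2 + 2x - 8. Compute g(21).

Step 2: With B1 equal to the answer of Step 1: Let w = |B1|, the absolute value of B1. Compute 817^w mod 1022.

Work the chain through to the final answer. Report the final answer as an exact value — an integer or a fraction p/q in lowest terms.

109

Step 1: -9*(21)^3 - 1*(21)^2 + 2*(21)^1 - 8 = (-83349) + (-441) + (42) + (-8) = -83756; answer -83756
Step 2: B1 = -83756; w = 83756; squarings mod 1022: 817^1=817, 817^2=123, 817^4=821, 817^8=543, 817^16=513, 817^32=515, 817^64=527, 817^128=767, 817^256=639, 817^512=543, 817^1024=513, 817^2048=515, 817^4096=527, 817^8192=767, 817^16384=639, 817^32768=543, 817^65536=513; 817^83756 = 817^4 * 817^8 * 817^32 * 817^256 * 817^512 * 817^1024 * 817^16384 * 817^65536 = 109 (mod 1022); answer 109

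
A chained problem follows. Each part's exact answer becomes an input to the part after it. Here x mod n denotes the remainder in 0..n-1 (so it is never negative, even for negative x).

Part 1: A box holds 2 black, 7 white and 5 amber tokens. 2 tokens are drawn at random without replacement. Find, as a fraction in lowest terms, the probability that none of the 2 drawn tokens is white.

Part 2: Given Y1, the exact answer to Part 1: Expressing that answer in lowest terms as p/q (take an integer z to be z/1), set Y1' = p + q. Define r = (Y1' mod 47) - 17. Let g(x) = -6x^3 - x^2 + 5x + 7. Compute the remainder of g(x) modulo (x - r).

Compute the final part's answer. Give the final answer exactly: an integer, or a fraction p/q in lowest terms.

Part 1: total draws C(14,2) = 91; favorable C(7,2) = 21; P = 3/13; answer 3/13
Part 2: Y1 = 3/13; threaded value p + q = 16; r = -1; remainder = value at the root: -6*(-1)^3 - 1*(-1)^2 + 5*(-1)^1 + 7 = (6) + (-1) + (-5) + (7) = 7; answer 7

7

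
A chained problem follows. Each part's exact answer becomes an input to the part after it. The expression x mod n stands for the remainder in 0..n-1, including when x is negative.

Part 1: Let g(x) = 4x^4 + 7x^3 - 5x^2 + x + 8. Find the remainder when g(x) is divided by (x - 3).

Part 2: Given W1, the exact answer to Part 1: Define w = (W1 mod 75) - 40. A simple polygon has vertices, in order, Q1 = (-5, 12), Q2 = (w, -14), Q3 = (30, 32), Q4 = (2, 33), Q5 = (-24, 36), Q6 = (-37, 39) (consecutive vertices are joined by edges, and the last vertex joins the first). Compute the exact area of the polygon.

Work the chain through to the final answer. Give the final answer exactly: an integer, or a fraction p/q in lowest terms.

2207/2

Part 1: remainder = value at the root: 4*(3)^4 + 7*(3)^3 - 5*(3)^2 + 1*(3)^1 + 8 = (324) + (189) + (-45) + (3) + (8) = 479; answer 479
Part 2: W1 = 479; w = -11; cross terms: (-5*-14 - -11*12)=202, (-11*32 - 30*-14)=68, (30*33 - 2*32)=926, (2*36 - -24*33)=864, (-24*39 - -37*36)=396, (-37*12 - -5*39)=-249; twice the area = |2207| = 2207; area = 2207/2; answer 2207/2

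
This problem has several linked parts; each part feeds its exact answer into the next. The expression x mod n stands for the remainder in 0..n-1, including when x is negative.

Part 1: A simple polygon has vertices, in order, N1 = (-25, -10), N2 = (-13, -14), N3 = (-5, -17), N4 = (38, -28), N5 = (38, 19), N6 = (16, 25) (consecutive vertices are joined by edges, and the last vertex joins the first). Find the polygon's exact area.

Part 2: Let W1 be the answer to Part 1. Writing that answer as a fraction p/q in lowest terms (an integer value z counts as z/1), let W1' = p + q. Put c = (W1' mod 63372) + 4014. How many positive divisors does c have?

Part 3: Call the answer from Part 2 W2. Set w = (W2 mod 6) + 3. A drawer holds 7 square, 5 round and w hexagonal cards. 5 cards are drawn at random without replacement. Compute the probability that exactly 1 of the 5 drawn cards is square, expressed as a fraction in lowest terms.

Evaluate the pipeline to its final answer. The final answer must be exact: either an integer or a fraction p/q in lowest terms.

Part 1: cross terms: (-25*-14 - -13*-10)=220, (-13*-17 - -5*-14)=151, (-5*-28 - 38*-17)=786, (38*19 - 38*-28)=1786, (38*25 - 16*19)=646, (16*-10 - -25*25)=465; twice the area = |4054| = 4054; area = 2027; answer 2027
Part 2: W1 = 2027; threaded value p + q = 2028; c = 6042; 6042 = 2 * 3 * 19 * 53; number of divisors = (1+1) * (1+1) * (1+1) * (1+1) = 16; answer 16
Part 3: W2 = 16; w = 7; total draws C(19,5) = 11628; favorable C(7,1)*C(12,4) = 3465; P = 385/1292; answer 385/1292

385/1292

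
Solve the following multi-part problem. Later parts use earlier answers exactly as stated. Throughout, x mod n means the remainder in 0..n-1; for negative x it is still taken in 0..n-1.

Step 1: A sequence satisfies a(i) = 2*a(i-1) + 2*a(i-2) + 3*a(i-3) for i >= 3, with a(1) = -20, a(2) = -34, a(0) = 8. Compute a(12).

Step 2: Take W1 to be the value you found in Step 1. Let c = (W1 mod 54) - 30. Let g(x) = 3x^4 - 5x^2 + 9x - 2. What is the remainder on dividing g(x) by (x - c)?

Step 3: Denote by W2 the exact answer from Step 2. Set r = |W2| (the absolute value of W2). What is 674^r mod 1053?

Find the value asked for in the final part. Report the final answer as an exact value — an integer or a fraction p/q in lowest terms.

55

Step 1: a(3) = 2*(-34) + 2*(-20) + 3*(8) = -84; iterating: a(3)=-84, a(4)=-296, a(5)=-862, a(6)=-2568, a(7)=-7748, a(8)=-23218, a(9)=-69636, a(10)=-208952, a(11)=-626830, a(12)=-1880472; answer -1880472
Step 2: W1 = -1880472; c = -6; remainder = value at the root: 3*(-6)^4 - 5*(-6)^2 + 9*(-6)^1 - 2 = (3888) + (-180) + (-54) + (-2) = 3652; answer 3652
Step 3: W2 = 3652; r = 3652; squarings mod 1053: 674^1=674, 674^2=433, 674^4=55, 674^8=919, 674^16=55, 674^32=919, 674^64=55, 674^128=919, 674^256=55, 674^512=919, 674^1024=55, 674^2048=919; 674^3652 = 674^4 * 674^64 * 674^512 * 674^1024 * 674^2048 = 55 (mod 1053); answer 55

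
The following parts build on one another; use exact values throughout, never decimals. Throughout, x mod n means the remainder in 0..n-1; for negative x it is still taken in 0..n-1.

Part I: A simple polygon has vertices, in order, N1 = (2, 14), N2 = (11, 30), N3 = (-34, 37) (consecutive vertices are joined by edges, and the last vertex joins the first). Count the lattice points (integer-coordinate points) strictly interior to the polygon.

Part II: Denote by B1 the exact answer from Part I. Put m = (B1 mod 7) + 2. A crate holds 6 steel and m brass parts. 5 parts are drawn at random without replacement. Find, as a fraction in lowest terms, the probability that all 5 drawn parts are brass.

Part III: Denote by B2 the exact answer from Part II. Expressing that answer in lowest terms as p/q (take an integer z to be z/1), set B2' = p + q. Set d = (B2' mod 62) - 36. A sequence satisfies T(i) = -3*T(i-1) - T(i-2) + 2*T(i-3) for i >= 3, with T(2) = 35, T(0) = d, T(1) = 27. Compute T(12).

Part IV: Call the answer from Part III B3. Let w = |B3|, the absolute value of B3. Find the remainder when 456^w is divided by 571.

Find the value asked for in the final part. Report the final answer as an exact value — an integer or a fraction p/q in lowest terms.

530

Part I: cross terms: (2*30 - 11*14)=-94, (11*37 - -34*30)=1427, (-34*14 - 2*37)=-550; twice the area = |783| = 783; area = 783/2; boundary points = 1 + 1 + 1 = 3; strictly interior points = area - boundary/2 + 1 = 391; answer 391
Part II: B1 = 391; m = 8; total draws C(14,5) = 2002; favorable C(8,5) = 56; P = 4/143; answer 4/143
Part III: B2 = 4/143; threaded value p + q = 147; d = -13; T(3) = -3*(35) - 1*(27) + 2*(-13) = -158; iterating: T(3)=-158, T(4)=493, T(5)=-1251, T(6)=2944, T(7)=-6595, T(8)=14339, T(9)=-30534, T(10)=64073, T(11)=-133007, T(12)=273880; answer 273880
Part IV: B3 = 273880; w = 273880; squarings mod 571: 456^1=456, 456^2=92, 456^4=470, 456^8=494, 456^16=219, 456^32=568, 456^64=9, 456^128=81, 456^256=280, 456^512=173, 456^1024=237, 456^2048=211, 456^4096=554, 456^8192=289, 456^16384=155, 456^32768=43, 456^65536=136, 456^131072=224, 456^262144=499; 456^273880 = 456^8 * 456^16 * 456^64 * 456^128 * 456^256 * 456^1024 * 456^2048 * 456^8192 * 456^262144 = 530 (mod 571); answer 530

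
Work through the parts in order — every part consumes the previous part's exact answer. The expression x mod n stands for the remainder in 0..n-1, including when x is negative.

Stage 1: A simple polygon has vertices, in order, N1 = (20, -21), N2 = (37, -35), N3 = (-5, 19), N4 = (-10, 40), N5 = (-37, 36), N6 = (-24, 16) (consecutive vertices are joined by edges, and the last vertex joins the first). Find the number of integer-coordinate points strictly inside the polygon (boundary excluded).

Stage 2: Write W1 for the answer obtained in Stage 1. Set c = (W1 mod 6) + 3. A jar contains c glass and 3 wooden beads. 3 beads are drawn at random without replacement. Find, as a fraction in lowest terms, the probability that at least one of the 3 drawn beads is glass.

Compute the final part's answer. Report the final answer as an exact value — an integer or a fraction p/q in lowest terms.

34/35

Stage 1: cross terms: (20*-35 - 37*-21)=77, (37*19 - -5*-35)=528, (-5*40 - -10*19)=-10, (-10*36 - -37*40)=1120, (-37*16 - -24*36)=272, (-24*-21 - 20*16)=184; twice the area = |2171| = 2171; area = 2171/2; boundary points = 1 + 6 + 1 + 1 + 1 + 1 = 11; strictly interior points = area - boundary/2 + 1 = 1081; answer 1081
Stage 2: W1 = 1081; c = 4; total draws C(7,3) = 35; complement C(3,3) = 1; favorable 35 - 1 = 34; P = 34/35; answer 34/35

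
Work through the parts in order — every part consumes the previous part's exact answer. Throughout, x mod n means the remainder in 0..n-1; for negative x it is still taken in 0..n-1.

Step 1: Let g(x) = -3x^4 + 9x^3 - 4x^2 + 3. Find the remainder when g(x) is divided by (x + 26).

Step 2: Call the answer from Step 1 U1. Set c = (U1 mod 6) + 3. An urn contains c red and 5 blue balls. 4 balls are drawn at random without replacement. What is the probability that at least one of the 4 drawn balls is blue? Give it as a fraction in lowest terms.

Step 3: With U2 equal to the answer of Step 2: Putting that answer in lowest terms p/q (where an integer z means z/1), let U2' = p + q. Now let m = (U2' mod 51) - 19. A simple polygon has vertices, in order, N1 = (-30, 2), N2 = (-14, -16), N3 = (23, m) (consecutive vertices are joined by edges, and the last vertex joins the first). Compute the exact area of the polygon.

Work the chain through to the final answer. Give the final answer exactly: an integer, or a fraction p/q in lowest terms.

Step 1: remainder = value at the root: -3*(-26)^4 + 9*(-26)^3 - 4*(-26)^2 + 3 = (-1370928) + (-158184) + (-2704) + (3) = -1531813; answer -1531813
Step 2: U1 = -1531813; c = 8; total draws C(13,4) = 715; complement C(8,4) = 70; favorable 715 - 70 = 645; P = 129/143; answer 129/143
Step 3: U2 = 129/143; threaded value p + q = 272; m = -2; cross terms: (-30*-16 - -14*2)=508, (-14*-2 - 23*-16)=396, (23*2 - -30*-2)=-14; twice the area = |890| = 890; area = 445; answer 445

445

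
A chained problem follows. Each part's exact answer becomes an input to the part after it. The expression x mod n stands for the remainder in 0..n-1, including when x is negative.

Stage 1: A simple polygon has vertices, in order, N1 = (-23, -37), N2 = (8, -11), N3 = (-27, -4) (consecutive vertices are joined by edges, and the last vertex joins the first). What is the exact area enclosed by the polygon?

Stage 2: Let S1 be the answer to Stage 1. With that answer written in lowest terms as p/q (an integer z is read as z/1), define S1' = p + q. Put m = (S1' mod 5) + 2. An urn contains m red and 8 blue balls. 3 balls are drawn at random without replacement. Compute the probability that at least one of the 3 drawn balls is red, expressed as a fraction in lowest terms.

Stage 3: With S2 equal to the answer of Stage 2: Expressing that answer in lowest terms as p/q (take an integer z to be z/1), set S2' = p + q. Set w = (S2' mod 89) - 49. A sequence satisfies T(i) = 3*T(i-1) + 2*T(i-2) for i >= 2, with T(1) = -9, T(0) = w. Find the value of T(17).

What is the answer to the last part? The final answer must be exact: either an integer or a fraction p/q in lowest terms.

Stage 1: cross terms: (-23*-11 - 8*-37)=549, (8*-4 - -27*-11)=-329, (-27*-37 - -23*-4)=907; twice the area = |1127| = 1127; area = 1127/2; answer 1127/2
Stage 2: S1 = 1127/2; threaded value p + q = 1129; m = 6; total draws C(14,3) = 364; complement C(8,3) = 56; favorable 364 - 56 = 308; P = 11/13; answer 11/13
Stage 3: S2 = 11/13; threaded value p + q = 24; w = -25; T(2) = 3*(-9) + 2*(-25) = -77; iterating: T(2)=-77, T(3)=-249, T(4)=-901, T(5)=-3201, T(6)=-11405, T(7)=-40617, T(8)=-144661, T(9)=-515217, T(10)=-1834973, T(11)=-6535353, T(12)=-23276005, T(13)=-82898721, T(14)=-295248173, T(15)=-1051541961, T(16)=-3745122229, T(17)=-13338450609; answer -13338450609

-13338450609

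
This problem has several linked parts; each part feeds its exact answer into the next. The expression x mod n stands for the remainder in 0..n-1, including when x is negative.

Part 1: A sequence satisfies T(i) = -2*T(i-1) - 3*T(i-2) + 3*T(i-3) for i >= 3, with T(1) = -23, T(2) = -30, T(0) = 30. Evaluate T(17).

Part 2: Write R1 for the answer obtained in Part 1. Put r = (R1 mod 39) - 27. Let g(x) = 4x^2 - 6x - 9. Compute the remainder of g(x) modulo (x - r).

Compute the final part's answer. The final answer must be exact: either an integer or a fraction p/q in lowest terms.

1395

Part 1: T(3) = -2*(-30) - 3*(-23) + 3*(30) = 219; iterating: T(3)=219, T(4)=-417, T(5)=87, T(6)=1734, T(7)=-4980, T(8)=5019, T(9)=10104, T(10)=-50205, T(11)=85155, T(12)=10617, T(13)=-427314, T(14)=1078242, T(15)=-842691, T(16)=-2831286, T(17)=11425371; answer 11425371
Part 2: R1 = 11425371; r = -18; remainder = value at the root: 4*(-18)^2 - 6*(-18)^1 - 9 = (1296) + (108) + (-9) = 1395; answer 1395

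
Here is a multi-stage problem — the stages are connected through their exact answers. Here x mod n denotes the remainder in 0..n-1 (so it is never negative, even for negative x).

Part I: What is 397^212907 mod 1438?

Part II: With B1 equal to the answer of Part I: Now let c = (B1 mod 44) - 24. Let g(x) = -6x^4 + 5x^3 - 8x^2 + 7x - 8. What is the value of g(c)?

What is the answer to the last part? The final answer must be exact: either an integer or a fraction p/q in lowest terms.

-10

Part I: squarings mod 1438: 397^1=397, 397^2=867, 397^4=1053, 397^8=111, 397^16=817, 397^32=257, 397^64=1339, 397^128=1173, 397^256=1201, 397^512=87, 397^1024=379, 397^2048=1279, 397^4096=835, 397^8192=1233, 397^16384=323, 397^32768=793, 397^65536=443, 397^131072=681; 397^212907 = 397^1 * 397^2 * 397^8 * 397^32 * 397^128 * 397^256 * 397^512 * 397^1024 * 397^2048 * 397^4096 * 397^8192 * 397^65536 * 397^131072 = 377 (mod 1438); answer 377
Part II: B1 = 377; c = 1; -6*(1)^4 + 5*(1)^3 - 8*(1)^2 + 7*(1)^1 - 8 = (-6) + (5) + (-8) + (7) + (-8) = -10; answer -10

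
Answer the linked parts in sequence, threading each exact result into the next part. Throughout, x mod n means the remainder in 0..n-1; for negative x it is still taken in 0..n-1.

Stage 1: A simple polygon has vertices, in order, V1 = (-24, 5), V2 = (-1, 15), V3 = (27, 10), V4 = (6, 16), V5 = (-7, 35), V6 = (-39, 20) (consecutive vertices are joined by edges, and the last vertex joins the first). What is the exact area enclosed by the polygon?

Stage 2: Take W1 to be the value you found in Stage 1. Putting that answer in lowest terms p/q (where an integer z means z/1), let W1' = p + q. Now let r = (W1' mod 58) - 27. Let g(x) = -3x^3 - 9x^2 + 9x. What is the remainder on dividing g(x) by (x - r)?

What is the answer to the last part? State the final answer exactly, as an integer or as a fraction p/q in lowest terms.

105

Stage 1: cross terms: (-24*15 - -1*5)=-355, (-1*10 - 27*15)=-415, (27*16 - 6*10)=372, (6*35 - -7*16)=322, (-7*20 - -39*35)=1225, (-39*5 - -24*20)=285; twice the area = |1434| = 1434; area = 717; answer 717
Stage 2: W1 = 717; threaded value p + q = 718; r = -5; remainder = value at the root: -3*(-5)^3 - 9*(-5)^2 + 9*(-5)^1 = (375) + (-225) + (-45) = 105; answer 105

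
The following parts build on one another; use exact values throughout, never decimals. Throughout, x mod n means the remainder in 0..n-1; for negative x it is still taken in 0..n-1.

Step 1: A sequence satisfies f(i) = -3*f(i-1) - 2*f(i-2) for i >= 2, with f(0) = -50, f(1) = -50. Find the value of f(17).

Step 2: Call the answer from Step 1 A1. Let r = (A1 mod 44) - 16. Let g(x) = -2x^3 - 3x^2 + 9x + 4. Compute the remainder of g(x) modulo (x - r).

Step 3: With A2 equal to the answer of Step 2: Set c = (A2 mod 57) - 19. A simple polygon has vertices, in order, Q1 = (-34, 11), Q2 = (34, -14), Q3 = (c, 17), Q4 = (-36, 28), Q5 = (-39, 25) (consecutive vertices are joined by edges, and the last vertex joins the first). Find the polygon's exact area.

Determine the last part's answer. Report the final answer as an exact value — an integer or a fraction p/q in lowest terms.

2409/2

Step 1: f(2) = -3*(-50) - 2*(-50) = 250; iterating: f(2)=250, f(3)=-650, f(4)=1450, f(5)=-3050, f(6)=6250, f(7)=-12650, f(8)=25450, f(9)=-51050, f(10)=102250, f(11)=-204650, f(12)=409450, f(13)=-819050, f(14)=1638250, f(15)=-3276650, f(16)=6553450, f(17)=-13107050; answer -13107050
Step 2: A1 = -13107050; r = 6; remainder = value at the root: -2*(6)^3 - 3*(6)^2 + 9*(6)^1 + 4 = (-432) + (-108) + (54) + (4) = -482; answer -482
Step 3: A2 = -482; c = 12; cross terms: (-34*-14 - 34*11)=102, (34*17 - 12*-14)=746, (12*28 - -36*17)=948, (-36*25 - -39*28)=192, (-39*11 - -34*25)=421; twice the area = |2409| = 2409; area = 2409/2; answer 2409/2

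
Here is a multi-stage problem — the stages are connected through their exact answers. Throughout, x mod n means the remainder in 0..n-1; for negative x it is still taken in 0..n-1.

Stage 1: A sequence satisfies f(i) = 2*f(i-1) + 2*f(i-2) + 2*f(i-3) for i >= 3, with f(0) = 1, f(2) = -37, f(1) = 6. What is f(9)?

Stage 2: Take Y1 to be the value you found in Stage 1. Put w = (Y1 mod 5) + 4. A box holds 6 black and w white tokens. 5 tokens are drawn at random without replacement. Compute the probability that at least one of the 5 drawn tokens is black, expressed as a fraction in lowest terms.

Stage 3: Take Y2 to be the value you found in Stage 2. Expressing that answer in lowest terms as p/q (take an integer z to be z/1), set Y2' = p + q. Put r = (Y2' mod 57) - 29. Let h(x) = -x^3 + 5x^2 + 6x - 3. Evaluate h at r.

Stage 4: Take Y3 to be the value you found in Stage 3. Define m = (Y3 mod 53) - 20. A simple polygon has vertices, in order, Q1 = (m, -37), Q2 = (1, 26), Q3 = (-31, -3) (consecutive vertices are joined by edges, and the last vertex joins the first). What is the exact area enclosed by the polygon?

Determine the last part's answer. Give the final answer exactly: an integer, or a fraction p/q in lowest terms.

Stage 1: f(3) = 2*(-37) + 2*(6) + 2*(1) = -60; iterating: f(3)=-60, f(4)=-182, f(5)=-558, f(6)=-1600, f(7)=-4680, f(8)=-13676, f(9)=-39912; answer -39912
Stage 2: Y1 = -39912; w = 7; total draws C(13,5) = 1287; complement C(7,5) = 21; favorable 1287 - 21 = 1266; P = 422/429; answer 422/429
Stage 3: Y2 = 422/429; threaded value p + q = 851; r = 24; -1*(24)^3 + 5*(24)^2 + 6*(24)^1 - 3 = (-13824) + (2880) + (144) + (-3) = -10803; answer -10803
Stage 4: Y3 = -10803; m = -11; cross terms: (-11*26 - 1*-37)=-249, (1*-3 - -31*26)=803, (-31*-37 - -11*-3)=1114; twice the area = |1668| = 1668; area = 834; answer 834

834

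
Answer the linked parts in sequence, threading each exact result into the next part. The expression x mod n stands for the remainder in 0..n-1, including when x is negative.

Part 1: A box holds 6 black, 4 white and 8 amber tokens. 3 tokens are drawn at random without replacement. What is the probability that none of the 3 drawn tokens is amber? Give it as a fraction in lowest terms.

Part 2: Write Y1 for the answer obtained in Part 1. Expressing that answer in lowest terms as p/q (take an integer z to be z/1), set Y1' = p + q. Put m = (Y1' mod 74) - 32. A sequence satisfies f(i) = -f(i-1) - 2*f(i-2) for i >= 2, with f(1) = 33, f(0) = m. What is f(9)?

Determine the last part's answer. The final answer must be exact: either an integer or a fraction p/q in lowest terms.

Part 1: total draws C(18,3) = 816; favorable C(10,3) = 120; P = 5/34; answer 5/34
Part 2: Y1 = 5/34; threaded value p + q = 39; m = 7; f(2) = -1*(33) - 2*(7) = -47; iterating: f(2)=-47, f(3)=-19, f(4)=113, f(5)=-75, f(6)=-151, f(7)=301, f(8)=1, f(9)=-603; answer -603

-603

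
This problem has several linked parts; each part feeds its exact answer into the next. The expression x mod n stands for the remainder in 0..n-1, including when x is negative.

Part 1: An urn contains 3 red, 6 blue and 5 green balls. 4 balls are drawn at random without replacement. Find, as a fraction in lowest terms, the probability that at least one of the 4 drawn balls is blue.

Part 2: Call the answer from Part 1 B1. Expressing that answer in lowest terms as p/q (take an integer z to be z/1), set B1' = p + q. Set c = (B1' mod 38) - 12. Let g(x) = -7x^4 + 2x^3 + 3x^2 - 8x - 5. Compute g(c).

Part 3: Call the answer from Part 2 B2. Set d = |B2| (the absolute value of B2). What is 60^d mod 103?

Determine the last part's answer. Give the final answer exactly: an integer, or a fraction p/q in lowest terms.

Part 1: total draws C(14,4) = 1001; complement C(8,4) = 70; favorable 1001 - 70 = 931; P = 133/143; answer 133/143
Part 2: B1 = 133/143; threaded value p + q = 276; c = -2; -7*(-2)^4 + 2*(-2)^3 + 3*(-2)^2 - 8*(-2)^1 - 5 = (-112) + (-16) + (12) + (16) + (-5) = -105; answer -105
Part 3: B2 = -105; d = 105; squarings mod 103: 60^1=60, 60^2=98, 60^4=25, 60^8=7, 60^16=49, 60^32=32, 60^64=97; 60^105 = 60^1 * 60^8 * 60^32 * 60^64 = 9 (mod 103); answer 9

9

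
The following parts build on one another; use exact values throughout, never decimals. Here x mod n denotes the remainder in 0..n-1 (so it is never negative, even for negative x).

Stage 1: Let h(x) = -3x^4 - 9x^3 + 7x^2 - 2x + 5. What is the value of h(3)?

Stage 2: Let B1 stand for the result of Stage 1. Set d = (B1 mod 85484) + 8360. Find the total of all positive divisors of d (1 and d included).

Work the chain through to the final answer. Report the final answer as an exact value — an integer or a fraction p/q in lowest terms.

292320

Stage 1: -3*(3)^4 - 9*(3)^3 + 7*(3)^2 - 2*(3)^1 + 5 = (-243) + (-243) + (63) + (-6) + (5) = -424; answer -424
Stage 2: B1 = -424; d = 93420; 93420 = 2^2 * 3^3 * 5 * 173; sigma = (1 + 2 + 4) * (1 + 3 + 9 + 27) * (1 + 5) * (1 + 173) = 7 * 40 * 6 * 174 = 292320; answer 292320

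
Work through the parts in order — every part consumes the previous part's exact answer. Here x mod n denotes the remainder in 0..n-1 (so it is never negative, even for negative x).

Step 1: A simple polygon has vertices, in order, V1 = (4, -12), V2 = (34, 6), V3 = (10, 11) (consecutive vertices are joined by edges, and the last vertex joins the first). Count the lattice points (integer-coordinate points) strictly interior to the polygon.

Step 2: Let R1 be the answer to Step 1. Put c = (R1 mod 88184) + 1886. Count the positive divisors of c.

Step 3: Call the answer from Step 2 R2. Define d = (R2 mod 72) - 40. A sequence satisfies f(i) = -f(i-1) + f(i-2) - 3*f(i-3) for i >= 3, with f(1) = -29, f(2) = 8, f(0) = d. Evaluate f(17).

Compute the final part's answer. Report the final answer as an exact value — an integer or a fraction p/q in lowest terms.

Step 1: cross terms: (4*6 - 34*-12)=432, (34*11 - 10*6)=314, (10*-12 - 4*11)=-164; twice the area = |582| = 582; area = 291; boundary points = 6 + 1 + 1 = 8; strictly interior points = area - boundary/2 + 1 = 288; answer 288
Step 2: R1 = 288; c = 2174; 2174 = 2 * 1087; number of divisors = (1+1) * (1+1) = 4; answer 4
Step 3: R2 = 4; d = -36; f(3) = -1*(8) + 1*(-29) - 3*(-36) = 71; iterating: f(3)=71, f(4)=24, f(5)=23, f(6)=-212, f(7)=163, f(8)=-444, f(9)=1243, f(10)=-2176, f(11)=4751, f(12)=-10656, f(13)=21935, f(14)=-46844, f(15)=100747, f(16)=-213396, f(17)=454675; answer 454675

454675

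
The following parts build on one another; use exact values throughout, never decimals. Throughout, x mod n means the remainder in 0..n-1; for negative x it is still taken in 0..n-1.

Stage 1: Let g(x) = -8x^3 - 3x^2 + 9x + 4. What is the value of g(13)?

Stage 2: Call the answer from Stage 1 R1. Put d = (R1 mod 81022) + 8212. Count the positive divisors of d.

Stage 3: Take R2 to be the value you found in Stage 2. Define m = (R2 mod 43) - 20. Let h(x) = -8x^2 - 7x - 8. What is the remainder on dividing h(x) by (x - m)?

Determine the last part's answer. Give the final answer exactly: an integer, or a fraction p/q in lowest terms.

-108

Stage 1: -8*(13)^3 - 3*(13)^2 + 9*(13)^1 + 4 = (-17576) + (-507) + (117) + (4) = -17962; answer -17962
Stage 2: R1 = -17962; d = 71272; 71272 = 2^3 * 59 * 151; number of divisors = (3+1) * (1+1) * (1+1) = 16; answer 16
Stage 3: R2 = 16; m = -4; remainder = value at the root: -8*(-4)^2 - 7*(-4)^1 - 8 = (-128) + (28) + (-8) = -108; answer -108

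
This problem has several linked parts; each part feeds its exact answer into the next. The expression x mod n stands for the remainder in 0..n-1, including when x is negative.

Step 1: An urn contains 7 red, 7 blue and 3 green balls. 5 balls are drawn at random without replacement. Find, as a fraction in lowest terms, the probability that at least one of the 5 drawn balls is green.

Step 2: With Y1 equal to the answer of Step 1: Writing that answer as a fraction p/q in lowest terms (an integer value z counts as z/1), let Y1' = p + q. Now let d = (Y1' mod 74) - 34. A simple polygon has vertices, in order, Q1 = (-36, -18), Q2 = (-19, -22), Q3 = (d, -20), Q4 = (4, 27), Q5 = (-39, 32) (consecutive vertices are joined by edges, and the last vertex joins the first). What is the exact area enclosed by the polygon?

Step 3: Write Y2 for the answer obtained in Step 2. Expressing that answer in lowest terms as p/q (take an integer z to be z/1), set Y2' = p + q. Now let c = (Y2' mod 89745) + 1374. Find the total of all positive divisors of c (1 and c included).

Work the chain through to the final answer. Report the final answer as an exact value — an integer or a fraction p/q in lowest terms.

3912

Step 1: total draws C(17,5) = 6188; complement C(14,5) = 2002; favorable 6188 - 2002 = 4186; P = 23/34; answer 23/34
Step 2: Y1 = 23/34; threaded value p + q = 57; d = 23; cross terms: (-36*-22 - -19*-18)=450, (-19*-20 - 23*-22)=886, (23*27 - 4*-20)=701, (4*32 - -39*27)=1181, (-39*-18 - -36*32)=1854; twice the area = |5072| = 5072; area = 2536; answer 2536
Step 3: Y2 = 2536; threaded value p + q = 2537; c = 3911; 3911 is prime, so its only divisors are 1 and 3911; sigma = 1 + 3911 = 3912; answer 3912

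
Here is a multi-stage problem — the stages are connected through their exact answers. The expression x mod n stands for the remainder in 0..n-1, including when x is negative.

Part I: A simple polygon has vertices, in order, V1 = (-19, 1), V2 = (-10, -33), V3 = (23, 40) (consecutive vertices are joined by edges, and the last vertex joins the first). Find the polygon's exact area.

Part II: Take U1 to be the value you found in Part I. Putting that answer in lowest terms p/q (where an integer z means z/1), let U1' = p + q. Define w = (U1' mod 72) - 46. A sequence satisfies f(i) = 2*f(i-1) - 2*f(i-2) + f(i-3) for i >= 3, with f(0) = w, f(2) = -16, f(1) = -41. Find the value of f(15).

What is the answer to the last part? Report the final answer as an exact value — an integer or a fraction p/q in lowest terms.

Part I: cross terms: (-19*-33 - -10*1)=637, (-10*40 - 23*-33)=359, (23*1 - -19*40)=783; twice the area = |1779| = 1779; area = 1779/2; answer 1779/2
Part II: U1 = 1779/2; threaded value p + q = 1781; w = 7; f(3) = 2*(-16) - 2*(-41) + 1*(7) = 57; iterating: f(3)=57, f(4)=105, f(5)=80, f(6)=7, f(7)=-41, f(8)=-16, f(9)=57, f(10)=105, f(11)=80, f(12)=7, f(13)=-41, f(14)=-16, f(15)=57; answer 57

57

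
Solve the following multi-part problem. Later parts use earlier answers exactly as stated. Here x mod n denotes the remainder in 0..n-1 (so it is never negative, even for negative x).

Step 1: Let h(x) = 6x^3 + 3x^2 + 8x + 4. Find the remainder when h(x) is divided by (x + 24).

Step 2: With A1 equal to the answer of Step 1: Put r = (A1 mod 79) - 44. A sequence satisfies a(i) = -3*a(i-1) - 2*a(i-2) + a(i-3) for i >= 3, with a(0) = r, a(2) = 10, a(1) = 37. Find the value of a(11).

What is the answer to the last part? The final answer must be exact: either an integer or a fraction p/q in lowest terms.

Step 1: remainder = value at the root: 6*(-24)^3 + 3*(-24)^2 + 8*(-24)^1 + 4 = (-82944) + (1728) + (-192) + (4) = -81404; answer -81404
Step 2: A1 = -81404; r = 1; a(3) = -3*(10) - 2*(37) + 1*(1) = -103; iterating: a(3)=-103, a(4)=326, a(5)=-762, a(6)=1531, a(7)=-2743, a(8)=4405, a(9)=-6198, a(10)=7041, a(11)=-4322; answer -4322

-4322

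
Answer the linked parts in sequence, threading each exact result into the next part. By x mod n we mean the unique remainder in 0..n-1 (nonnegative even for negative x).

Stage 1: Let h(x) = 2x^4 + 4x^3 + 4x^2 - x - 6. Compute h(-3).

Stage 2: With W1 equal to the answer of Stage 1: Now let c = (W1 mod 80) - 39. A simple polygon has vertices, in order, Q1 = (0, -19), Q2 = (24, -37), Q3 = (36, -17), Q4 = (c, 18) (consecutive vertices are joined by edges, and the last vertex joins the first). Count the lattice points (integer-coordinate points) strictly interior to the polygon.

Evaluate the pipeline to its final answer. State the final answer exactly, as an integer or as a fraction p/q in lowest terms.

Stage 1: 2*(-3)^4 + 4*(-3)^3 + 4*(-3)^2 - 1*(-3)^1 - 6 = (162) + (-108) + (36) + (3) + (-6) = 87; answer 87
Stage 2: W1 = 87; c = -32; cross terms: (0*-37 - 24*-19)=456, (24*-17 - 36*-37)=924, (36*18 - -32*-17)=104, (-32*-19 - 0*18)=608; twice the area = |2092| = 2092; area = 1046; boundary points = 6 + 4 + 1 + 1 = 12; strictly interior points = area - boundary/2 + 1 = 1041; answer 1041

1041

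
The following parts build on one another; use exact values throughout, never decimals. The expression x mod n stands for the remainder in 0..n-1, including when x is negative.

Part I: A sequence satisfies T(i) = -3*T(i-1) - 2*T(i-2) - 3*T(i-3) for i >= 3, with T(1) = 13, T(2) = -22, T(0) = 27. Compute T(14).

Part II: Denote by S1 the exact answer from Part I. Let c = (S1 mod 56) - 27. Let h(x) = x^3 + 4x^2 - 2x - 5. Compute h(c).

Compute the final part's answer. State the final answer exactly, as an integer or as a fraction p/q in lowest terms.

5083

Part I: T(3) = -3*(-22) - 2*(13) - 3*(27) = -41; iterating: T(3)=-41, T(4)=128, T(5)=-236, T(6)=575, T(7)=-1637, T(8)=4469, T(9)=-11858, T(10)=31547, T(11)=-84332, T(12)=225476, T(13)=-602405, T(14)=1609259; answer 1609259
Part II: S1 = 1609259; c = 16; 1*(16)^3 + 4*(16)^2 - 2*(16)^1 - 5 = (4096) + (1024) + (-32) + (-5) = 5083; answer 5083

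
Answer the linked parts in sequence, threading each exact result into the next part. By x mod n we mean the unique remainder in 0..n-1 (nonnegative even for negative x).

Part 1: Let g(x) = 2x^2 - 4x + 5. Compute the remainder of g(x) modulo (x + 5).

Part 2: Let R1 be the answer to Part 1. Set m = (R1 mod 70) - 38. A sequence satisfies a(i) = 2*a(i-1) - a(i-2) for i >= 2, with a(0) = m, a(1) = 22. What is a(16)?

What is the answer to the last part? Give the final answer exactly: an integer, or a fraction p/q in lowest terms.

847

Part 1: remainder = value at the root: 2*(-5)^2 - 4*(-5)^1 + 5 = (50) + (20) + (5) = 75; answer 75
Part 2: R1 = 75; m = -33; a(2) = 2*(22) - 1*(-33) = 77; iterating: a(2)=77, a(3)=132, a(4)=187, a(5)=242, a(6)=297, a(7)=352, a(8)=407, a(9)=462, a(10)=517, a(11)=572, a(12)=627, a(13)=682, a(14)=737, a(15)=792, a(16)=847; answer 847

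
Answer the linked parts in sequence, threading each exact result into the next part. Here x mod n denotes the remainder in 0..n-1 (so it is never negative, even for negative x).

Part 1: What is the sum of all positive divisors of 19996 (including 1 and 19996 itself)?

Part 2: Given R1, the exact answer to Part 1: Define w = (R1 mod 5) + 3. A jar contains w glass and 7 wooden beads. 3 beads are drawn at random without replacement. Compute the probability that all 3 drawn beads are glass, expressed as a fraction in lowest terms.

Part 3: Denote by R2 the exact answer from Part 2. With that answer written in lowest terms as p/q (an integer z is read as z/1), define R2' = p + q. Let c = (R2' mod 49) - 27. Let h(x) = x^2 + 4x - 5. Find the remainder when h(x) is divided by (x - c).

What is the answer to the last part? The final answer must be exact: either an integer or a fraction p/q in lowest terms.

Part 1: 19996 = 2^2 * 4999; sigma = (1 + 2 + 4) * (1 + 4999) = 7 * 5000 = 35000; answer 35000
Part 2: R1 = 35000; w = 3; total draws C(10,3) = 120; favorable C(3,3) = 1; P = 1/120; answer 1/120
Part 3: R2 = 1/120; threaded value p + q = 121; c = -4; remainder = value at the root: 1*(-4)^2 + 4*(-4)^1 - 5 = (16) + (-16) + (-5) = -5; answer -5

-5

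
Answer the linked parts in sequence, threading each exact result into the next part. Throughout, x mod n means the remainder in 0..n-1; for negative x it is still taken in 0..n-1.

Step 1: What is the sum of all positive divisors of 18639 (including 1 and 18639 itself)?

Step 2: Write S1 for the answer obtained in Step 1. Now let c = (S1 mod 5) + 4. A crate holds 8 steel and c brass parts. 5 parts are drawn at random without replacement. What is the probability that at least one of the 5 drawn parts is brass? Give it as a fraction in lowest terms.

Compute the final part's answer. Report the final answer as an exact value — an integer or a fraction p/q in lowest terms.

92/99

Step 1: 18639 = 3^2 * 19 * 109; sigma = (1 + 3 + 9) * (1 + 19) * (1 + 109) = 13 * 20 * 110 = 28600; answer 28600
Step 2: S1 = 28600; c = 4; total draws C(12,5) = 792; complement C(8,5) = 56; favorable 792 - 56 = 736; P = 92/99; answer 92/99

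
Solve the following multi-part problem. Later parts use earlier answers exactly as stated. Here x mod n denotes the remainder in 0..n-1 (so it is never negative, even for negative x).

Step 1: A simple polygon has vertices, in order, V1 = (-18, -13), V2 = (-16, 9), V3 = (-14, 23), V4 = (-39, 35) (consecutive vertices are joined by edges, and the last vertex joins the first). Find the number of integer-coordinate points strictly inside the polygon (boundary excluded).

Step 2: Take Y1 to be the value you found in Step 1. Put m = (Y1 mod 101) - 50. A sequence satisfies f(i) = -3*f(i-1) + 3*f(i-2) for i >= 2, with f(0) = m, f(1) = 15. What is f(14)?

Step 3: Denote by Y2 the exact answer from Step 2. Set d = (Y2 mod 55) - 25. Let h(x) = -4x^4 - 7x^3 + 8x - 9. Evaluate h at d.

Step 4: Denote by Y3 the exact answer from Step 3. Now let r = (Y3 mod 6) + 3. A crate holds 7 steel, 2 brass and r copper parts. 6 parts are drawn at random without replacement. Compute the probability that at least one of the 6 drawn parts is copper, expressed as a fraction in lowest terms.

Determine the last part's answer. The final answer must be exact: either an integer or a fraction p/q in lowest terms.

10/11

Step 1: cross terms: (-18*9 - -16*-13)=-370, (-16*23 - -14*9)=-242, (-14*35 - -39*23)=407, (-39*-13 - -18*35)=1137; twice the area = |932| = 932; area = 466; boundary points = 2 + 2 + 1 + 3 = 8; strictly interior points = area - boundary/2 + 1 = 463; answer 463
Step 2: Y1 = 463; m = 9; f(2) = -3*(15) + 3*(9) = -18; iterating: f(2)=-18, f(3)=99, f(4)=-351, f(5)=1350, f(6)=-5103, f(7)=19359, f(8)=-73386, f(9)=278235, f(10)=-1054863, f(11)=3999294, f(12)=-15162471, f(13)=57485295, f(14)=-217943298; answer -217943298
Step 3: Y2 = -217943298; d = 7; -4*(7)^4 - 7*(7)^3 + 8*(7)^1 - 9 = (-9604) + (-2401) + (56) + (-9) = -11958; answer -11958
Step 4: Y3 = -11958; r = 3; total draws C(12,6) = 924; complement C(9,6) = 84; favorable 924 - 84 = 840; P = 10/11; answer 10/11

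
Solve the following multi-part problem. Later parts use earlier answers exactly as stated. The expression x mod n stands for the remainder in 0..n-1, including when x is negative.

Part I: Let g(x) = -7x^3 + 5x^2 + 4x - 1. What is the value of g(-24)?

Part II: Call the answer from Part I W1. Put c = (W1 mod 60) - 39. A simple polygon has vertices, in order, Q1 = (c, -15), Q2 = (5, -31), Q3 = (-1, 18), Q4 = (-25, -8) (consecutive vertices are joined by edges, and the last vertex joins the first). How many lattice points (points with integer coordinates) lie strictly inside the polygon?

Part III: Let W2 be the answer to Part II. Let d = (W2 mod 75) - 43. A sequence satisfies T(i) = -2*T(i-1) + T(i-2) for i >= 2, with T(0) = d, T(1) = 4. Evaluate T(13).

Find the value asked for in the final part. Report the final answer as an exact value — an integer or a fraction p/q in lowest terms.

Part I: -7*(-24)^3 + 5*(-24)^2 + 4*(-24)^1 - 1 = (96768) + (2880) + (-96) + (-1) = 99551; answer 99551
Part II: W1 = 99551; c = -28; cross terms: (-28*-31 - 5*-15)=943, (5*18 - -1*-31)=59, (-1*-8 - -25*18)=458, (-25*-15 - -28*-8)=151; twice the area = |1611| = 1611; area = 1611/2; boundary points = 1 + 1 + 2 + 1 = 5; strictly interior points = area - boundary/2 + 1 = 804; answer 804
Part III: W2 = 804; d = 11; T(2) = -2*(4) + 1*(11) = 3; iterating: T(2)=3, T(3)=-2, T(4)=7, T(5)=-16, T(6)=39, T(7)=-94, T(8)=227, T(9)=-548, T(10)=1323, T(11)=-3194, T(12)=7711, T(13)=-18616; answer -18616

-18616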